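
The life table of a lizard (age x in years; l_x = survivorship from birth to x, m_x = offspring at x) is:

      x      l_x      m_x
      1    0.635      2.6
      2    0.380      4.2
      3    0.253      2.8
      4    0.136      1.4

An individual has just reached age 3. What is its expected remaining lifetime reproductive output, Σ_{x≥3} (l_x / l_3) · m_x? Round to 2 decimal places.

3.55

l_3 = 0.253. Conditional survival from age 3 to x is l_x / l_3.
  x=3: (0.253/0.253) × 2.8 = 2.8000
  x=4: (0.136/0.253) × 1.4 = 0.7526
Sum = 2.8000 + 0.7526 = 3.5526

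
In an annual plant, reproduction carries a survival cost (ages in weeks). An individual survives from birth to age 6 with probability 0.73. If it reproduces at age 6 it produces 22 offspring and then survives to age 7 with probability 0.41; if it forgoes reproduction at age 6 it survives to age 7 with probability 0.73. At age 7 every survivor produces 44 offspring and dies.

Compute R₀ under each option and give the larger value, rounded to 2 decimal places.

29.23

breed at age 6: R₀ = 0.73 × (22 + 0.41 × 44) = 0.73 × 40.0400 = 29.2292
delay to age 7: R₀ = 0.73 × (0.73 × 44) = 0.73 × 32.1200 = 23.4476
Higher: breed at age 6 (29.2292).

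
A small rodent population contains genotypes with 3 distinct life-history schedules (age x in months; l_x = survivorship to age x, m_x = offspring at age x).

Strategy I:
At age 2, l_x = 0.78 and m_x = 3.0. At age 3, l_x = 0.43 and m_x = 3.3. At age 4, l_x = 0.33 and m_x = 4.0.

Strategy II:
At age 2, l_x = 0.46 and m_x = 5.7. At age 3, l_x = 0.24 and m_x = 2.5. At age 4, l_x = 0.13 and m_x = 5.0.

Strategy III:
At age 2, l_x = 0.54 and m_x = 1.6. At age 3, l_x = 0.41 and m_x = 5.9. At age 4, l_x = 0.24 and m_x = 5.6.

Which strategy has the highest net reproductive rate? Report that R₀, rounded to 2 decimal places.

5.08

Strategy I: R₀ = 0.78×3.0 + 0.43×3.3 + 0.33×4.0 = 5.0790
Strategy II: R₀ = 0.46×5.7 + 0.24×2.5 + 0.13×5.0 = 3.8720
Strategy III: R₀ = 0.54×1.6 + 0.41×5.9 + 0.24×5.6 = 4.6270
Highest R₀: strategy I with 5.0790.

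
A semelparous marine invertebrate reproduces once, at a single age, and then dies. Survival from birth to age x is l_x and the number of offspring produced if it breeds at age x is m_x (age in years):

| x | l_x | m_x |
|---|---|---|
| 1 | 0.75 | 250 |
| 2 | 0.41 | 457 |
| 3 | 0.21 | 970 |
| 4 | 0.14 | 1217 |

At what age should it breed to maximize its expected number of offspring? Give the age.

3

Expected offspring if breeding at age x = l_x × m_x:
  age 1: 0.75 × 250 = 187.500
  age 2: 0.41 × 457 = 187.370
  age 3: 0.21 × 970 = 203.700
  age 4: 0.14 × 1217 = 170.380
Maximum at age 3 (203.700).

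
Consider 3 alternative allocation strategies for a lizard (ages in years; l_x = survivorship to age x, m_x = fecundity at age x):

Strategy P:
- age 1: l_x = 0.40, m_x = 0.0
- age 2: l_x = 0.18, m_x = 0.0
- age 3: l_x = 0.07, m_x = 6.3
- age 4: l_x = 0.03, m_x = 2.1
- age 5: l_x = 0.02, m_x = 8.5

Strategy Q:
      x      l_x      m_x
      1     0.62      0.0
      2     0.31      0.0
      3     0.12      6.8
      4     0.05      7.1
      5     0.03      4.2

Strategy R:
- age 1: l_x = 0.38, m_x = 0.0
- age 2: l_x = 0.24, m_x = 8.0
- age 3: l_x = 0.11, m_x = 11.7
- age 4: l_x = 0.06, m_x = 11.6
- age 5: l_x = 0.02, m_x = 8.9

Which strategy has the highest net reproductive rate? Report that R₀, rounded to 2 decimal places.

4.08

Strategy P: R₀ = 0.40×0.0 + 0.18×0.0 + 0.07×6.3 + 0.03×2.1 + 0.02×8.5 = 0.6740
Strategy Q: R₀ = 0.62×0.0 + 0.31×0.0 + 0.12×6.8 + 0.05×7.1 + 0.03×4.2 = 1.2970
Strategy R: R₀ = 0.38×0.0 + 0.24×8.0 + 0.11×11.7 + 0.06×11.6 + 0.02×8.9 = 4.0810
Highest R₀: strategy R with 4.0810.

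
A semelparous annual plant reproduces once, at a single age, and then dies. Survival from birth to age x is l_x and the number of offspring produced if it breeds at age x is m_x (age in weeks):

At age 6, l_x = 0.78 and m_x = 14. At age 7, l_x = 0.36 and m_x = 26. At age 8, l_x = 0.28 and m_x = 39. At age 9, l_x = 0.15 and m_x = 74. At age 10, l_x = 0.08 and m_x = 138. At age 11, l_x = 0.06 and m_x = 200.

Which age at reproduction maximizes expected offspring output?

Expected offspring if breeding at age x = l_x × m_x:
  age 6: 0.78 × 14 = 10.920
  age 7: 0.36 × 26 = 9.360
  age 8: 0.28 × 39 = 10.920
  age 9: 0.15 × 74 = 11.100
  age 10: 0.08 × 138 = 11.040
  age 11: 0.06 × 200 = 12.000
Maximum at age 11 (12.000).

11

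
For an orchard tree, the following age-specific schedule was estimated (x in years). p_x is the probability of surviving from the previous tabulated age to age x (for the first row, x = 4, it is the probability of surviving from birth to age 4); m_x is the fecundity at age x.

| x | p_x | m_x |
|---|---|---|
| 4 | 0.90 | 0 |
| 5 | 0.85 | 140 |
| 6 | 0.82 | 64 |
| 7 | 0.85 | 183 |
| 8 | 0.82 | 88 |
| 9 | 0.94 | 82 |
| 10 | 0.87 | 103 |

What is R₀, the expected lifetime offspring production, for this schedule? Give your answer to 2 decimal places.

353.83

Survivorship from birth: l_x = p_4·p_5·…·p_x.
  l_4 = 0.90000
  l_5 = 0.76500
  l_6 = 0.62730
  l_7 = 0.53320
  l_8 = 0.43723
  l_9 = 0.41099
  l_10 = 0.35757
R₀ = Σ l_x m_x:
  age 4: 0.90000 × 0 = 0.0000
  age 5: 0.76500 × 140 = 107.1000
  age 6: 0.62730 × 64 = 40.1472
  age 7: 0.53320 × 183 = 97.5756
  age 8: 0.43723 × 88 = 38.4762
  age 9: 0.41099 × 82 = 33.7012
  age 10: 0.35757 × 103 = 36.8297
R₀ = 0.0000 + 107.1000 + 40.1472 + 97.5756 + 38.4762 + 33.7012 + 36.8297 = 353.8299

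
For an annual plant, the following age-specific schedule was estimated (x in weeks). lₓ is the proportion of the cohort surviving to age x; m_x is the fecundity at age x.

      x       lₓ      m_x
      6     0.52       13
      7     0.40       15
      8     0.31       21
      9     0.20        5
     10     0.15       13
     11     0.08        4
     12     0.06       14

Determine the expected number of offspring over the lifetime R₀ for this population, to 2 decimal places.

R₀ = Σ lₓ m_x:
  age 6: 0.52 × 13 = 6.7600
  age 7: 0.40 × 15 = 6.0000
  age 8: 0.31 × 21 = 6.5100
  age 9: 0.20 × 5 = 1.0000
  age 10: 0.15 × 13 = 1.9500
  age 11: 0.08 × 4 = 0.3200
  age 12: 0.06 × 14 = 0.8400
R₀ = 6.7600 + 6.0000 + 6.5100 + 1.0000 + 1.9500 + 0.3200 + 0.8400 = 23.3800

23.38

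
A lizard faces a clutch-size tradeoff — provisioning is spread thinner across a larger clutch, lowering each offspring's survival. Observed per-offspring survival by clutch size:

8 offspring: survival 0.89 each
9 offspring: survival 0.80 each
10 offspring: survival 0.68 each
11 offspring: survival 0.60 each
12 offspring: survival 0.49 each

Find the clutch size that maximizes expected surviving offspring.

Expected surviving offspring = c × s(c):
  c=8: 8 × 0.89 = 7.120
  c=9: 9 × 0.80 = 7.200
  c=10: 10 × 0.68 = 6.800
  c=11: 11 × 0.60 = 6.600
  c=12: 12 × 0.49 = 5.880
Maximum at c = 9 (7.200 surviving offspring).

9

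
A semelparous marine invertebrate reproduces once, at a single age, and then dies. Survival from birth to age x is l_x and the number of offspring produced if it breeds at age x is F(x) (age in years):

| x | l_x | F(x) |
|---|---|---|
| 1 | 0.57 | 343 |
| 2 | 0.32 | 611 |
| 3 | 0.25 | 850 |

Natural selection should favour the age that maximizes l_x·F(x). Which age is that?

3

Expected offspring if breeding at age x = l_x × F(x):
  age 1: 0.57 × 343 = 195.510
  age 2: 0.32 × 611 = 195.520
  age 3: 0.25 × 850 = 212.500
Maximum at age 3 (212.500).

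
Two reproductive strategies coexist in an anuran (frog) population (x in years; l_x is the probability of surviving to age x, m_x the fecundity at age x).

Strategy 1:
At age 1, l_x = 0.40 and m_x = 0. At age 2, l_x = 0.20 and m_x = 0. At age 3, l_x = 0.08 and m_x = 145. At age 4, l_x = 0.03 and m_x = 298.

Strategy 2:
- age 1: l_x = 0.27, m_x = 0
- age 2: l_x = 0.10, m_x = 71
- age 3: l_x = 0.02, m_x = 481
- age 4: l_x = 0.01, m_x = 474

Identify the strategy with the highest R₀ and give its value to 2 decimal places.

Strategy 1: R₀ = 0.40×0 + 0.20×0 + 0.08×145 + 0.03×298 = 20.5400
Strategy 2: R₀ = 0.27×0 + 0.10×71 + 0.02×481 + 0.01×474 = 21.4600
Highest R₀: strategy 2 with 21.4600.

21.46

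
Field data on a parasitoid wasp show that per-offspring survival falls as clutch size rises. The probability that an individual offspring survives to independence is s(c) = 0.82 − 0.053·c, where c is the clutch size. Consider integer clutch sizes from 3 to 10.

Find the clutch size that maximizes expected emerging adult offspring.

Expected emerging adult offspring = c × s(c):
  c=3: 3 × 0.661 = 1.983
  c=4: 4 × 0.608 = 2.432
  c=5: 5 × 0.555 = 2.775
  c=6: 6 × 0.502 = 3.012
  c=7: 7 × 0.449 = 3.143
  c=8: 8 × 0.396 = 3.168
  c=9: 9 × 0.343 = 3.087
  c=10: 10 × 0.290 = 2.900
Maximum at c = 8 (3.168 emerging adult offspring).

8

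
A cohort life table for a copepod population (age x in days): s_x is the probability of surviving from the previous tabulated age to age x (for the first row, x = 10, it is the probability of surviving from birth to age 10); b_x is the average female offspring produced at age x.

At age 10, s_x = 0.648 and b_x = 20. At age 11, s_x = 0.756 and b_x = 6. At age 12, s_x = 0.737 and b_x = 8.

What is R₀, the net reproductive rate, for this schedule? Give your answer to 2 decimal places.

18.79

Survivorship from birth: l_x = s_10·s_11·…·s_x.
  l_10 = 0.64800
  l_11 = 0.48989
  l_12 = 0.36105
R₀ = Σ l_x b_x:
  age 10: 0.64800 × 20 = 12.9600
  age 11: 0.48989 × 6 = 2.9393
  age 12: 0.36105 × 8 = 2.8884
R₀ = 12.9600 + 2.9393 + 2.8884 = 18.7877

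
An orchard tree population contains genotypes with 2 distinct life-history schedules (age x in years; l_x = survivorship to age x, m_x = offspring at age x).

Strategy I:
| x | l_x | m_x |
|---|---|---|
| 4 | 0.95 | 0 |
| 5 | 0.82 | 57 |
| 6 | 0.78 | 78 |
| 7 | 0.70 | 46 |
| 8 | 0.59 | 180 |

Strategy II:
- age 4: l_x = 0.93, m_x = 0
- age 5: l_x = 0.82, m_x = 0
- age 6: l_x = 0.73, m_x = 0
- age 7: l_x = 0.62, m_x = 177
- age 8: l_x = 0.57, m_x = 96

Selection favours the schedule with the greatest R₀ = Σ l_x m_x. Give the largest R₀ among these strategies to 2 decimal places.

Strategy I: R₀ = 0.95×0 + 0.82×57 + 0.78×78 + 0.70×46 + 0.59×180 = 245.9800
Strategy II: R₀ = 0.93×0 + 0.82×0 + 0.73×0 + 0.62×177 + 0.57×96 = 164.4600
Highest R₀: strategy I with 245.9800.

245.98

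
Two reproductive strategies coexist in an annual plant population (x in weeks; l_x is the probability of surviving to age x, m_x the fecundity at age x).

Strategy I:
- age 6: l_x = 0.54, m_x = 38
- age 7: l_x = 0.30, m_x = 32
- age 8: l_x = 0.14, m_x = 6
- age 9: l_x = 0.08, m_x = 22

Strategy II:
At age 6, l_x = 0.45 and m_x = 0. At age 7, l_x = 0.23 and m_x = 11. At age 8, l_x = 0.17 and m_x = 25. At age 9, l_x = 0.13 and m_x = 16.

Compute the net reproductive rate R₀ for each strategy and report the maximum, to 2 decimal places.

Strategy I: R₀ = 0.54×38 + 0.30×32 + 0.14×6 + 0.08×22 = 32.7200
Strategy II: R₀ = 0.45×0 + 0.23×11 + 0.17×25 + 0.13×16 = 8.8600
Highest R₀: strategy I with 32.7200.

32.72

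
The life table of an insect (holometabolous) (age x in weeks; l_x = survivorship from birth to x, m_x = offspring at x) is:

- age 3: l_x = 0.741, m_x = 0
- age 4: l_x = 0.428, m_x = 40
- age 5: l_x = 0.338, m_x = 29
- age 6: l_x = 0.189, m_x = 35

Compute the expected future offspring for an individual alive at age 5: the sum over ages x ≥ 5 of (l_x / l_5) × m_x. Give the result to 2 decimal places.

48.57

l_5 = 0.338. Conditional survival from age 5 to x is l_x / l_5.
  x=5: (0.338/0.338) × 29 = 29.0000
  x=6: (0.189/0.338) × 35 = 19.5710
Sum = 29.0000 + 19.5710 = 48.5710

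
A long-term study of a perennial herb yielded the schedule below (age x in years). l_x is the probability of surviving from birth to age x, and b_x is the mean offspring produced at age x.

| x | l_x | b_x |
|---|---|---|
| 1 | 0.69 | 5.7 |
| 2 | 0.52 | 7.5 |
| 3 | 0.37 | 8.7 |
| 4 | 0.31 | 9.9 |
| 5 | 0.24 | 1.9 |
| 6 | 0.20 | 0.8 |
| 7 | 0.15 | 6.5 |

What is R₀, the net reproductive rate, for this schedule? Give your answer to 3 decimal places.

R₀ = Σ l_x b_x:
  age 1: 0.69 × 5.7 = 3.9330
  age 2: 0.52 × 7.5 = 3.9000
  age 3: 0.37 × 8.7 = 3.2190
  age 4: 0.31 × 9.9 = 3.0690
  age 5: 0.24 × 1.9 = 0.4560
  age 6: 0.20 × 0.8 = 0.1600
  age 7: 0.15 × 6.5 = 0.9750
R₀ = 3.9330 + 3.9000 + 3.2190 + 3.0690 + 0.4560 + 0.1600 + 0.9750 = 15.7120

15.712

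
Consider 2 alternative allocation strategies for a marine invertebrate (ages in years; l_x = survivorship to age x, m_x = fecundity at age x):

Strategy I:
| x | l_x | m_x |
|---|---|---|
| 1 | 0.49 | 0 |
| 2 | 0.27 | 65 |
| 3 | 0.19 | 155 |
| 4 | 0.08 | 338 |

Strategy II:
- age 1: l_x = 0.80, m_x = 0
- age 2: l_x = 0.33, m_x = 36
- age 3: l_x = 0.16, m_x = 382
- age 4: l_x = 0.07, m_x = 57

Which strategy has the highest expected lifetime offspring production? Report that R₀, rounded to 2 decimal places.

76.99

Strategy I: R₀ = 0.49×0 + 0.27×65 + 0.19×155 + 0.08×338 = 74.0400
Strategy II: R₀ = 0.80×0 + 0.33×36 + 0.16×382 + 0.07×57 = 76.9900
Highest R₀: strategy II with 76.9900.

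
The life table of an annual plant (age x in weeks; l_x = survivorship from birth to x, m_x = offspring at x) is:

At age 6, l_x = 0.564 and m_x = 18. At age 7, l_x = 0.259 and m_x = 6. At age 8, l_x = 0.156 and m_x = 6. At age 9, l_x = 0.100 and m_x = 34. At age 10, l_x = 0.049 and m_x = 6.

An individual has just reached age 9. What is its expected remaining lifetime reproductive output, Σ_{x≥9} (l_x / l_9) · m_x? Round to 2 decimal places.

l_9 = 0.100. Conditional survival from age 9 to x is l_x / l_9.
  x=9: (0.100/0.100) × 34 = 34.0000
  x=10: (0.049/0.100) × 6 = 2.9400
Sum = 34.0000 + 2.9400 = 36.9400

36.94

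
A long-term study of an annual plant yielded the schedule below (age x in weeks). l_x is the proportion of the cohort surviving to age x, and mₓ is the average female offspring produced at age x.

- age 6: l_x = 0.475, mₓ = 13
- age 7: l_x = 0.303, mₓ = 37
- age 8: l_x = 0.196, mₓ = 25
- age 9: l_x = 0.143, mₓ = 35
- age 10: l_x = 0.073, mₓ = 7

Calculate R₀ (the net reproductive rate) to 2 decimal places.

R₀ = Σ l_x mₓ:
  age 6: 0.475 × 13 = 6.1750
  age 7: 0.303 × 37 = 11.2110
  age 8: 0.196 × 25 = 4.9000
  age 9: 0.143 × 35 = 5.0050
  age 10: 0.073 × 7 = 0.5110
R₀ = 6.1750 + 11.2110 + 4.9000 + 5.0050 + 0.5110 = 27.8020

27.80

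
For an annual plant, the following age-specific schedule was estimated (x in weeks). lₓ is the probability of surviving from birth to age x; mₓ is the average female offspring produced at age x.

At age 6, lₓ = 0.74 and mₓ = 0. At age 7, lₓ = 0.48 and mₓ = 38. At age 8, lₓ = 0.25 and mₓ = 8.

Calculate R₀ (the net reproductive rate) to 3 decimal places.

R₀ = Σ lₓ mₓ:
  age 6: 0.74 × 0 = 0.0000
  age 7: 0.48 × 38 = 18.2400
  age 8: 0.25 × 8 = 2.0000
R₀ = 0.0000 + 18.2400 + 2.0000 = 20.2400

20.240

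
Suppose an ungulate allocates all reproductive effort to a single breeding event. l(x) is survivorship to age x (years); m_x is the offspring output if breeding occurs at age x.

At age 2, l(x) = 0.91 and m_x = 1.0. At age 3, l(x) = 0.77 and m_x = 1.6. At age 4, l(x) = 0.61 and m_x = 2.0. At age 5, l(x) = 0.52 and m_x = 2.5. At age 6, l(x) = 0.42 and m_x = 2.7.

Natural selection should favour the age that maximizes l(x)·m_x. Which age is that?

Expected offspring if breeding at age x = l(x) × m_x:
  age 2: 0.91 × 1.0 = 0.910
  age 3: 0.77 × 1.6 = 1.232
  age 4: 0.61 × 2.0 = 1.220
  age 5: 0.52 × 2.5 = 1.300
  age 6: 0.42 × 2.7 = 1.134
Maximum at age 5 (1.300).

5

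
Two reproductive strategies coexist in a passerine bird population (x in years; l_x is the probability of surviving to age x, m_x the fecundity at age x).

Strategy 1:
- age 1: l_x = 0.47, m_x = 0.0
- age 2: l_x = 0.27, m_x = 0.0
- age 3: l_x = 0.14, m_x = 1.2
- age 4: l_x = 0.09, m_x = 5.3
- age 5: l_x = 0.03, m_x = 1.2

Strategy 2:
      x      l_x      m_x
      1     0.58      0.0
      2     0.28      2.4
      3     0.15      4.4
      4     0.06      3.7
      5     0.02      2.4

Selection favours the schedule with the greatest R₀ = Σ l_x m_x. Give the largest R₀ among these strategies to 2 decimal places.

Strategy 1: R₀ = 0.47×0.0 + 0.27×0.0 + 0.14×1.2 + 0.09×5.3 + 0.03×1.2 = 0.6810
Strategy 2: R₀ = 0.58×0.0 + 0.28×2.4 + 0.15×4.4 + 0.06×3.7 + 0.02×2.4 = 1.6020
Highest R₀: strategy 2 with 1.6020.

1.60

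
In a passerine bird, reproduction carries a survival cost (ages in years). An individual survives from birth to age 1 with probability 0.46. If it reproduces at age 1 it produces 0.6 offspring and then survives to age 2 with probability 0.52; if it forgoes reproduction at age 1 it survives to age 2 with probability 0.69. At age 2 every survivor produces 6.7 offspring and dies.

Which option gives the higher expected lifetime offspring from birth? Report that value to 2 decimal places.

2.13

breed at age 1: R₀ = 0.46 × (0.6 + 0.52 × 6.7) = 0.46 × 4.0840 = 1.8786
delay to age 2: R₀ = 0.46 × (0.69 × 6.7) = 0.46 × 4.6230 = 2.1266
Higher: delay to age 2 (2.1266).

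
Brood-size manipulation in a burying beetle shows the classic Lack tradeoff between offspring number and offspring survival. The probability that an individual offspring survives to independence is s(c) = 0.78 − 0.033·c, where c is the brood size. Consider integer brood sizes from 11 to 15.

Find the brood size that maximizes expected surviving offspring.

12

Expected surviving offspring = c × s(c):
  c=11: 11 × 0.417 = 4.587
  c=12: 12 × 0.384 = 4.608
  c=13: 13 × 0.351 = 4.563
  c=14: 14 × 0.318 = 4.452
  c=15: 15 × 0.285 = 4.275
Maximum at c = 12 (4.608 surviving offspring).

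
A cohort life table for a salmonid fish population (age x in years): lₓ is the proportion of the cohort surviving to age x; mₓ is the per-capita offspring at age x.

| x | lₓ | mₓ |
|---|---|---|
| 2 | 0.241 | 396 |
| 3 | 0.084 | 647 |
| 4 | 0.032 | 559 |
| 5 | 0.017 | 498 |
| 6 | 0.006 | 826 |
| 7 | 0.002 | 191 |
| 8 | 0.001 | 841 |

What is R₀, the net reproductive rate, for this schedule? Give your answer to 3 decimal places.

R₀ = Σ lₓ mₓ:
  age 2: 0.241 × 396 = 95.4360
  age 3: 0.084 × 647 = 54.3480
  age 4: 0.032 × 559 = 17.8880
  age 5: 0.017 × 498 = 8.4660
  age 6: 0.006 × 826 = 4.9560
  age 7: 0.002 × 191 = 0.3820
  age 8: 0.001 × 841 = 0.8410
R₀ = 95.4360 + 54.3480 + 17.8880 + 8.4660 + 4.9560 + 0.3820 + 0.8410 = 182.3170

182.317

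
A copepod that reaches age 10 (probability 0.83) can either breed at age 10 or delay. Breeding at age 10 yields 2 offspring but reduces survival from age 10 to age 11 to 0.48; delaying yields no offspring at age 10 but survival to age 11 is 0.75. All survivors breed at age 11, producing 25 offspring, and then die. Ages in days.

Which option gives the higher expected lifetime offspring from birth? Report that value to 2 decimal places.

breed at age 10: R₀ = 0.83 × (2 + 0.48 × 25) = 0.83 × 14.0000 = 11.6200
delay to age 11: R₀ = 0.83 × (0.75 × 25) = 0.83 × 18.7500 = 15.5625
Higher: delay to age 11 (15.5625).

15.56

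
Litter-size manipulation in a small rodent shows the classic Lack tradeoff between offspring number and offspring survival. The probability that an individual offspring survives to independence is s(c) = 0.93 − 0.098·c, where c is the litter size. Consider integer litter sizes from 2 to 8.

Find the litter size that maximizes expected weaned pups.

5

Expected weaned pups = c × s(c):
  c=2: 2 × 0.734 = 1.468
  c=3: 3 × 0.636 = 1.908
  c=4: 4 × 0.538 = 2.152
  c=5: 5 × 0.440 = 2.200
  c=6: 6 × 0.342 = 2.052
  c=7: 7 × 0.244 = 1.708
  c=8: 8 × 0.146 = 1.168
Maximum at c = 5 (2.200 weaned pups).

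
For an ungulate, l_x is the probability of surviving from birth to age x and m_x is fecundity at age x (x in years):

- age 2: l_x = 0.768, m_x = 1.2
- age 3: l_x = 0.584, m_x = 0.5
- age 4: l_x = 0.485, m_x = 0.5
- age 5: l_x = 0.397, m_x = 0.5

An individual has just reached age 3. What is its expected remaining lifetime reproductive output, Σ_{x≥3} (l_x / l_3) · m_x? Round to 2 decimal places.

1.26

l_3 = 0.584. Conditional survival from age 3 to x is l_x / l_3.
  x=3: (0.584/0.584) × 0.5 = 0.5000
  x=4: (0.485/0.584) × 0.5 = 0.4152
  x=5: (0.397/0.584) × 0.5 = 0.3399
Sum = 0.5000 + 0.4152 + 0.3399 = 1.2551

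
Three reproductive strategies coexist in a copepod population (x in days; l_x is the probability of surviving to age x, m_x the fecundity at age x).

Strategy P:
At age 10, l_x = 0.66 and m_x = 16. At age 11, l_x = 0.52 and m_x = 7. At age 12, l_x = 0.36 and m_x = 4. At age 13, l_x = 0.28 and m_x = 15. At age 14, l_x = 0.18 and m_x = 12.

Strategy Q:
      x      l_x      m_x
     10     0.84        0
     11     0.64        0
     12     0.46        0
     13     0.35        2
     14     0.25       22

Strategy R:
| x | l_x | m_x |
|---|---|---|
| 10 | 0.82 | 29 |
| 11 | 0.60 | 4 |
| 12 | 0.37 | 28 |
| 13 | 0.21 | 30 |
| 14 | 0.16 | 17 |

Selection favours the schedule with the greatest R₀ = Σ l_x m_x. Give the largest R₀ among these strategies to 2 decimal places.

Strategy P: R₀ = 0.66×16 + 0.52×7 + 0.36×4 + 0.28×15 + 0.18×12 = 22.0000
Strategy Q: R₀ = 0.84×0 + 0.64×0 + 0.46×0 + 0.35×2 + 0.25×22 = 6.2000
Strategy R: R₀ = 0.82×29 + 0.60×4 + 0.37×28 + 0.21×30 + 0.16×17 = 45.5600
Highest R₀: strategy R with 45.5600.

45.56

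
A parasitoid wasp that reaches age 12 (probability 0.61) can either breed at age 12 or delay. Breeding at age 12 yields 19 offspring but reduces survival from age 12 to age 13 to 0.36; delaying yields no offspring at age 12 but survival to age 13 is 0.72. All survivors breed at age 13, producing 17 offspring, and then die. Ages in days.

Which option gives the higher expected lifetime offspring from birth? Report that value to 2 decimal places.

breed at age 12: R₀ = 0.61 × (19 + 0.36 × 17) = 0.61 × 25.1200 = 15.3232
delay to age 13: R₀ = 0.61 × (0.72 × 17) = 0.61 × 12.2400 = 7.4664
Higher: breed at age 12 (15.3232).

15.32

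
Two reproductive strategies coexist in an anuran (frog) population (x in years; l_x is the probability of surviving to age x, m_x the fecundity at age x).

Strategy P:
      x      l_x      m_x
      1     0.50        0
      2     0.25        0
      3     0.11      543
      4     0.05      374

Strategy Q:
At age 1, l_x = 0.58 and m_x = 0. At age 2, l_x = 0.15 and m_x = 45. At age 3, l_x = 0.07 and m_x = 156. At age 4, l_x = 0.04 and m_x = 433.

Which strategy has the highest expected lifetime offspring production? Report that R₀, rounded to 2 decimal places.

78.43

Strategy P: R₀ = 0.50×0 + 0.25×0 + 0.11×543 + 0.05×374 = 78.4300
Strategy Q: R₀ = 0.58×0 + 0.15×45 + 0.07×156 + 0.04×433 = 34.9900
Highest R₀: strategy P with 78.4300.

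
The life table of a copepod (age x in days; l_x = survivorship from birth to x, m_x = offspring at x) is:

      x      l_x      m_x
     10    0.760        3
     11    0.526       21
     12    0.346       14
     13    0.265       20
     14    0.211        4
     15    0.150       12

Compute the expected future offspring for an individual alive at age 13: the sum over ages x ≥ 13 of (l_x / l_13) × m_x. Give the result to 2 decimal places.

29.98

l_13 = 0.265. Conditional survival from age 13 to x is l_x / l_13.
  x=13: (0.265/0.265) × 20 = 20.0000
  x=14: (0.211/0.265) × 4 = 3.1849
  x=15: (0.150/0.265) × 12 = 6.7925
Sum = 20.0000 + 3.1849 + 6.7925 = 29.9774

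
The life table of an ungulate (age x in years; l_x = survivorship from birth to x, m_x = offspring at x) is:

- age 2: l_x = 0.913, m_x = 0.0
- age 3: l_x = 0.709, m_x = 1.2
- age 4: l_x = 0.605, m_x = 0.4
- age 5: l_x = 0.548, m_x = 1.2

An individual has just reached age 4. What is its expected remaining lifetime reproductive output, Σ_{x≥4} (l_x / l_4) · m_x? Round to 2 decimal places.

1.49

l_4 = 0.605. Conditional survival from age 4 to x is l_x / l_4.
  x=4: (0.605/0.605) × 0.4 = 0.4000
  x=5: (0.548/0.605) × 1.2 = 1.0869
Sum = 0.4000 + 1.0869 = 1.4869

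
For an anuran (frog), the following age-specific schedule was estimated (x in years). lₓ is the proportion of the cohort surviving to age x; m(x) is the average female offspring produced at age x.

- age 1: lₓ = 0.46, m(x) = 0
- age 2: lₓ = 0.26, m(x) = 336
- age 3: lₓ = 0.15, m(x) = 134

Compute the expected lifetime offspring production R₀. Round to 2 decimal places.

107.46

R₀ = Σ lₓ m(x):
  age 1: 0.46 × 0 = 0.0000
  age 2: 0.26 × 336 = 87.3600
  age 3: 0.15 × 134 = 20.1000
R₀ = 0.0000 + 87.3600 + 20.1000 = 107.4600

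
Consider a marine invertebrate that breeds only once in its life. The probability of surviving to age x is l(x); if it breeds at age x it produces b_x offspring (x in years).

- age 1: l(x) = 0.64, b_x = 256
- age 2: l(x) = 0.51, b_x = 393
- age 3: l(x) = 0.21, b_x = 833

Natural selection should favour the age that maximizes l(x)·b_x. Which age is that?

2

Expected offspring if breeding at age x = l(x) × b_x:
  age 1: 0.64 × 256 = 163.840
  age 2: 0.51 × 393 = 200.430
  age 3: 0.21 × 833 = 174.930
Maximum at age 2 (200.430).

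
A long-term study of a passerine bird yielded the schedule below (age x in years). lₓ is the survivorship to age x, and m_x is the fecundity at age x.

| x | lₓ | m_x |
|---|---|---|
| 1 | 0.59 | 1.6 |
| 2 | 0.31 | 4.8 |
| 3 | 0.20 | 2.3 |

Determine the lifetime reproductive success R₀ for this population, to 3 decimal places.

R₀ = Σ lₓ m_x:
  age 1: 0.59 × 1.6 = 0.9440
  age 2: 0.31 × 4.8 = 1.4880
  age 3: 0.20 × 2.3 = 0.4600
R₀ = 0.9440 + 1.4880 + 0.4600 = 2.8920

2.892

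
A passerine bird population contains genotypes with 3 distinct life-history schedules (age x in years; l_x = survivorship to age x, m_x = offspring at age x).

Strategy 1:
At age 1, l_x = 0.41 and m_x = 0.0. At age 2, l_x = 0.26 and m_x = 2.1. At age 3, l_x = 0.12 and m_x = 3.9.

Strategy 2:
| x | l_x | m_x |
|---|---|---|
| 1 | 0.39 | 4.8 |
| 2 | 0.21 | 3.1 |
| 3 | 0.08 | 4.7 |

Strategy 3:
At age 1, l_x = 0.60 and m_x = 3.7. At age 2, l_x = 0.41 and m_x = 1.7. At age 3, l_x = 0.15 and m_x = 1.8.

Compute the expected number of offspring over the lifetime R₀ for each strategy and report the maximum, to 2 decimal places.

3.19

Strategy 1: R₀ = 0.41×0.0 + 0.26×2.1 + 0.12×3.9 = 1.0140
Strategy 2: R₀ = 0.39×4.8 + 0.21×3.1 + 0.08×4.7 = 2.8990
Strategy 3: R₀ = 0.60×3.7 + 0.41×1.7 + 0.15×1.8 = 3.1870
Highest R₀: strategy 3 with 3.1870.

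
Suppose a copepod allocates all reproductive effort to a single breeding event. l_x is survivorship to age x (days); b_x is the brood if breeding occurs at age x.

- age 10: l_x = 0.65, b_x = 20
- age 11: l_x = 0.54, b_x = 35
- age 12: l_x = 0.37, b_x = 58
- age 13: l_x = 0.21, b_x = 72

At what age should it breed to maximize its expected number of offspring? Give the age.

12

Expected offspring if breeding at age x = l_x × b_x:
  age 10: 0.65 × 20 = 13.000
  age 11: 0.54 × 35 = 18.900
  age 12: 0.37 × 58 = 21.460
  age 13: 0.21 × 72 = 15.120
Maximum at age 12 (21.460).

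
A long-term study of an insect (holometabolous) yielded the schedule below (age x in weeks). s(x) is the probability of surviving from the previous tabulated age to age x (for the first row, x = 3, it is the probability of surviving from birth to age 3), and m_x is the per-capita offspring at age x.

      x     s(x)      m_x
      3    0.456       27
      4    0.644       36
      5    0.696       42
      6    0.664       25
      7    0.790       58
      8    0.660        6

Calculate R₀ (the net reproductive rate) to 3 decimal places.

Survivorship from birth: l_x = s_3·s_4·…·s_x.
  l_3 = 0.45600
  l_4 = 0.29366
  l_5 = 0.20439
  l_6 = 0.13572
  l_7 = 0.10721
  l_8 = 0.07076
R₀ = Σ l_x m_x:
  age 3: 0.45600 × 27 = 12.3120
  age 4: 0.29366 × 36 = 10.5718
  age 5: 0.20439 × 42 = 8.5844
  age 6: 0.13572 × 25 = 3.3930
  age 7: 0.10721 × 58 = 6.2182
  age 8: 0.07076 × 6 = 0.4246
R₀ = 12.3120 + 10.5718 + 8.5844 + 3.3930 + 6.2182 + 0.4246 = 41.5039

41.504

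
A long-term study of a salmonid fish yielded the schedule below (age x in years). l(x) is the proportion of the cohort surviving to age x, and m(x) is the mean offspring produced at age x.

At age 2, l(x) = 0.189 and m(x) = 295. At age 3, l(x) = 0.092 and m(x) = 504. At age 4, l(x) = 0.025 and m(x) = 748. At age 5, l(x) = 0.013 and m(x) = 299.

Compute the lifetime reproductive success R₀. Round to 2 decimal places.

124.71

R₀ = Σ l(x) m(x):
  age 2: 0.189 × 295 = 55.7550
  age 3: 0.092 × 504 = 46.3680
  age 4: 0.025 × 748 = 18.7000
  age 5: 0.013 × 299 = 3.8870
R₀ = 55.7550 + 46.3680 + 18.7000 + 3.8870 = 124.7100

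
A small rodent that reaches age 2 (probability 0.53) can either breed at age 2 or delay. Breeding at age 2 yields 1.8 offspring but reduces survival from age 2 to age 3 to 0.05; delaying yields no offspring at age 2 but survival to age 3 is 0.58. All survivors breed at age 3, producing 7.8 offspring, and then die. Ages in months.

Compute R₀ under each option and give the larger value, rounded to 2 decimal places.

2.40

breed at age 2: R₀ = 0.53 × (1.8 + 0.05 × 7.8) = 0.53 × 2.1900 = 1.1607
delay to age 3: R₀ = 0.53 × (0.58 × 7.8) = 0.53 × 4.5240 = 2.3977
Higher: delay to age 3 (2.3977).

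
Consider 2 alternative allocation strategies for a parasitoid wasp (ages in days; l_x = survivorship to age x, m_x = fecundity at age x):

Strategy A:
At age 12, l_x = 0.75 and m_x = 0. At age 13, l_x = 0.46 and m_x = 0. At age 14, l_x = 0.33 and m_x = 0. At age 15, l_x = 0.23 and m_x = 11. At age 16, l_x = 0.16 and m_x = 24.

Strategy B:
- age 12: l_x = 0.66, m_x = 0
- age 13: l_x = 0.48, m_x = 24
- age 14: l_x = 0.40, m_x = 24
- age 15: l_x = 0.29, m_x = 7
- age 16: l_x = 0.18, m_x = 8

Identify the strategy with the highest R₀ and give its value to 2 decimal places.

24.59

Strategy A: R₀ = 0.75×0 + 0.46×0 + 0.33×0 + 0.23×11 + 0.16×24 = 6.3700
Strategy B: R₀ = 0.66×0 + 0.48×24 + 0.40×24 + 0.29×7 + 0.18×8 = 24.5900
Highest R₀: strategy B with 24.5900.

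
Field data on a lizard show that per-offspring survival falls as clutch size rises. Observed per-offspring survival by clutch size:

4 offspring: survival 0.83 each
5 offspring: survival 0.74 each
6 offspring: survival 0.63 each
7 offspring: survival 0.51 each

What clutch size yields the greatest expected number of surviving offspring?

Expected surviving offspring = c × s(c):
  c=4: 4 × 0.83 = 3.320
  c=5: 5 × 0.74 = 3.700
  c=6: 6 × 0.63 = 3.780
  c=7: 7 × 0.51 = 3.570
Maximum at c = 6 (3.780 surviving offspring).

6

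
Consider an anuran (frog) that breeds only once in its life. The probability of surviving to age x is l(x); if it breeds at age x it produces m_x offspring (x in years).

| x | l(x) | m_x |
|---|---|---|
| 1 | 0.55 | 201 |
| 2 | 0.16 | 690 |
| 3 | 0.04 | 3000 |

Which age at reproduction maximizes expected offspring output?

Expected offspring if breeding at age x = l(x) × m_x:
  age 1: 0.55 × 201 = 110.550
  age 2: 0.16 × 690 = 110.400
  age 3: 0.04 × 3000 = 120.000
Maximum at age 3 (120.000).

3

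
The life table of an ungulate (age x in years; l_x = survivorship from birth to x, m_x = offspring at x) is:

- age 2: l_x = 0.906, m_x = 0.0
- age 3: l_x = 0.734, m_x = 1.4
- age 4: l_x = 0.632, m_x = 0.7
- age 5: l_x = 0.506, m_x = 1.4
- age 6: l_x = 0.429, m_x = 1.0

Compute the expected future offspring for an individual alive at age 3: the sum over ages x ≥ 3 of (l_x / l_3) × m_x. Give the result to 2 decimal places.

l_3 = 0.734. Conditional survival from age 3 to x is l_x / l_3.
  x=3: (0.734/0.734) × 1.4 = 1.4000
  x=4: (0.632/0.734) × 0.7 = 0.6027
  x=5: (0.506/0.734) × 1.4 = 0.9651
  x=6: (0.429/0.734) × 1.0 = 0.5845
Sum = 1.4000 + 0.6027 + 0.9651 + 0.5845 = 3.5523

3.55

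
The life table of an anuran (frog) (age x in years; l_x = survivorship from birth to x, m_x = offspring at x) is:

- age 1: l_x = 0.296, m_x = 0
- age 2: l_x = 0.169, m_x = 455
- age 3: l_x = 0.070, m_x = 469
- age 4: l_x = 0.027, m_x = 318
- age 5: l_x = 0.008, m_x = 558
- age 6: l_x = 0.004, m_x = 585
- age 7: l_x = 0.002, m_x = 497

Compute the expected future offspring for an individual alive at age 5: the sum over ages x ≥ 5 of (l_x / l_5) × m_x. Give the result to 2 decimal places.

l_5 = 0.008. Conditional survival from age 5 to x is l_x / l_5.
  x=5: (0.008/0.008) × 558 = 558.0000
  x=6: (0.004/0.008) × 585 = 292.5000
  x=7: (0.002/0.008) × 497 = 124.2500
Sum = 558.0000 + 292.5000 + 124.2500 = 974.7500

974.75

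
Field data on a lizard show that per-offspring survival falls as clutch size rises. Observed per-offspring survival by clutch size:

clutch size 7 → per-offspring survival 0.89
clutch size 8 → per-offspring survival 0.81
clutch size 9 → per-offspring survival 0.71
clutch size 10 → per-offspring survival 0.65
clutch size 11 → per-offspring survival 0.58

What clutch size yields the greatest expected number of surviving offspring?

Expected surviving offspring = c × s(c):
  c=7: 7 × 0.89 = 6.230
  c=8: 8 × 0.81 = 6.480
  c=9: 9 × 0.71 = 6.390
  c=10: 10 × 0.65 = 6.500
  c=11: 11 × 0.58 = 6.380
Maximum at c = 10 (6.500 surviving offspring).

10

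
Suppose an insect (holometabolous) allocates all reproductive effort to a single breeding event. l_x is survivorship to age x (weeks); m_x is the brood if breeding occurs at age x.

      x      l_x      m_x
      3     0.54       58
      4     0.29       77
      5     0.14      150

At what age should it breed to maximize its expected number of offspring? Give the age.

Expected offspring if breeding at age x = l_x × m_x:
  age 3: 0.54 × 58 = 31.320
  age 4: 0.29 × 77 = 22.330
  age 5: 0.14 × 150 = 21.000
Maximum at age 3 (31.320).

3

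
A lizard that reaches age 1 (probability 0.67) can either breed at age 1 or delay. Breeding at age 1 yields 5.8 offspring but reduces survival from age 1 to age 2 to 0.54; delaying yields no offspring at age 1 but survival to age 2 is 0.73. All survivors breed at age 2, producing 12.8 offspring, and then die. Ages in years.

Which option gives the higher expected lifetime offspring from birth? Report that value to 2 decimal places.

breed at age 1: R₀ = 0.67 × (5.8 + 0.54 × 12.8) = 0.67 × 12.7120 = 8.5170
delay to age 2: R₀ = 0.67 × (0.73 × 12.8) = 0.67 × 9.3440 = 6.2605
Higher: breed at age 1 (8.5170).

8.52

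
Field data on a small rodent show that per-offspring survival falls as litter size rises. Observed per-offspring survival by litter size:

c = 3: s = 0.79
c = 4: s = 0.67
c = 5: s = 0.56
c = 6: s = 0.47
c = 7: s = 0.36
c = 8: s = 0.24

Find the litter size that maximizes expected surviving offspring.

6

Expected surviving offspring = c × s(c):
  c=3: 3 × 0.79 = 2.370
  c=4: 4 × 0.67 = 2.680
  c=5: 5 × 0.56 = 2.800
  c=6: 6 × 0.47 = 2.820
  c=7: 7 × 0.36 = 2.520
  c=8: 8 × 0.24 = 1.920
Maximum at c = 6 (2.820 surviving offspring).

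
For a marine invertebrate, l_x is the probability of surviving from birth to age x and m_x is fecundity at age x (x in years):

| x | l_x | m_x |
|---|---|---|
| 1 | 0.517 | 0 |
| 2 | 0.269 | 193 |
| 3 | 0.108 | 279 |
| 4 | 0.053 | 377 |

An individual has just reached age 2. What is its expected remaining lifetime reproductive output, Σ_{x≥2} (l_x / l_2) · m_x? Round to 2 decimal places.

l_2 = 0.269. Conditional survival from age 2 to x is l_x / l_2.
  x=2: (0.269/0.269) × 193 = 193.0000
  x=3: (0.108/0.269) × 279 = 112.0149
  x=4: (0.053/0.269) × 377 = 74.2788
Sum = 193.0000 + 112.0149 + 74.2788 = 379.2937

379.29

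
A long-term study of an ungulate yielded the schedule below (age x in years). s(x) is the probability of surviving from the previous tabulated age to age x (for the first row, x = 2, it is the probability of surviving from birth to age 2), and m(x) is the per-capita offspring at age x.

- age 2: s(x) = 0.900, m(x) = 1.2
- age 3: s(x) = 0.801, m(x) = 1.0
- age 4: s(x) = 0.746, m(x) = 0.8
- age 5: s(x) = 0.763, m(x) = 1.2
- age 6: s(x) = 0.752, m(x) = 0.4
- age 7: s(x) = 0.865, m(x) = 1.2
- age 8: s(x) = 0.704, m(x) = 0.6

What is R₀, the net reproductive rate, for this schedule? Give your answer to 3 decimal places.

Survivorship from birth: l_x = s_2·s_3·…·s_x.
  l_2 = 0.90000
  l_3 = 0.72090
  l_4 = 0.53779
  l_5 = 0.41033
  l_6 = 0.30857
  l_7 = 0.26691
  l_8 = 0.18791
R₀ = Σ l_x m(x):
  age 2: 0.90000 × 1.2 = 1.0800
  age 3: 0.72090 × 1.0 = 0.7209
  age 4: 0.53779 × 0.8 = 0.4302
  age 5: 0.41033 × 1.2 = 0.4924
  age 6: 0.30857 × 0.4 = 0.1234
  age 7: 0.26691 × 1.2 = 0.3203
  age 8: 0.18791 × 0.6 = 0.1127
R₀ = 1.0800 + 0.7209 + 0.4302 + 0.4924 + 0.1234 + 0.3203 + 0.1127 = 3.2800

3.280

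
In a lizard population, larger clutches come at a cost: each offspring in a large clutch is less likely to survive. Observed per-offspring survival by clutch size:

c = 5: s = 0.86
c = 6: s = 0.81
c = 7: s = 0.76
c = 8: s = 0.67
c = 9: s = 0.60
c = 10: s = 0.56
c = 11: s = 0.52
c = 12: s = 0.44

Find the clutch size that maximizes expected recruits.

Expected recruits = c × s(c):
  c=5: 5 × 0.86 = 4.300
  c=6: 6 × 0.81 = 4.860
  c=7: 7 × 0.76 = 5.320
  c=8: 8 × 0.67 = 5.360
  c=9: 9 × 0.60 = 5.400
  c=10: 10 × 0.56 = 5.600
  c=11: 11 × 0.52 = 5.720
  c=12: 12 × 0.44 = 5.280
Maximum at c = 11 (5.720 recruits).

11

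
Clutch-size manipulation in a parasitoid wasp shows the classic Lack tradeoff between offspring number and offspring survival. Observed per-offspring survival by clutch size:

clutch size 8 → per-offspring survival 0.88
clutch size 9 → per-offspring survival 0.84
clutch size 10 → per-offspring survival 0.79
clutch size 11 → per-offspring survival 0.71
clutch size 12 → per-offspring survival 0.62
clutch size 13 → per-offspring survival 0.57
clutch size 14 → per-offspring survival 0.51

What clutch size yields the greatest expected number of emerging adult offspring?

10

Expected emerging adult offspring = c × s(c):
  c=8: 8 × 0.88 = 7.040
  c=9: 9 × 0.84 = 7.560
  c=10: 10 × 0.79 = 7.900
  c=11: 11 × 0.71 = 7.810
  c=12: 12 × 0.62 = 7.440
  c=13: 13 × 0.57 = 7.410
  c=14: 14 × 0.51 = 7.140
Maximum at c = 10 (7.900 emerging adult offspring).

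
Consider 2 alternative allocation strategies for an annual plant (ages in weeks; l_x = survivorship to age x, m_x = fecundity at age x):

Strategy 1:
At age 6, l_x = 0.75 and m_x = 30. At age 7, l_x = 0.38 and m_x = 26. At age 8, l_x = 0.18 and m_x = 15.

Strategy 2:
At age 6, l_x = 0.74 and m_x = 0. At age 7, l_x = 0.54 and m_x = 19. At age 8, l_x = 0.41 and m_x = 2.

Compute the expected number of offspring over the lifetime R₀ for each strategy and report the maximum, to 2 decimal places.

Strategy 1: R₀ = 0.75×30 + 0.38×26 + 0.18×15 = 35.0800
Strategy 2: R₀ = 0.74×0 + 0.54×19 + 0.41×2 = 11.0800
Highest R₀: strategy 1 with 35.0800.

35.08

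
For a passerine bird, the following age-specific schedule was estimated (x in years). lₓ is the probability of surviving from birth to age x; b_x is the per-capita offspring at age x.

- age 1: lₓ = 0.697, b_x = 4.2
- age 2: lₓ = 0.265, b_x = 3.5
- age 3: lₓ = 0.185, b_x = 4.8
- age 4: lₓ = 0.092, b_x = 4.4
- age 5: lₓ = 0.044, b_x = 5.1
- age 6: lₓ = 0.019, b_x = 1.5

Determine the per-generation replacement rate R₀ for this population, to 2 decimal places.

R₀ = Σ lₓ b_x:
  age 1: 0.697 × 4.2 = 2.9274
  age 2: 0.265 × 3.5 = 0.9275
  age 3: 0.185 × 4.8 = 0.8880
  age 4: 0.092 × 4.4 = 0.4048
  age 5: 0.044 × 5.1 = 0.2244
  age 6: 0.019 × 1.5 = 0.0285
R₀ = 2.9274 + 0.9275 + 0.8880 + 0.4048 + 0.2244 + 0.0285 = 5.4006

5.40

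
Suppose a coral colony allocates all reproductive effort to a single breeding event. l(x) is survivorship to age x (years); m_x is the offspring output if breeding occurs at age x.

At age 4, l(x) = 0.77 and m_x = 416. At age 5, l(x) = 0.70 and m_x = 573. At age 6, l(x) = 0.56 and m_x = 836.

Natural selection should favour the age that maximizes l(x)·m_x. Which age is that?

6

Expected offspring if breeding at age x = l(x) × m_x:
  age 4: 0.77 × 416 = 320.320
  age 5: 0.70 × 573 = 401.100
  age 6: 0.56 × 836 = 468.160
Maximum at age 6 (468.160).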